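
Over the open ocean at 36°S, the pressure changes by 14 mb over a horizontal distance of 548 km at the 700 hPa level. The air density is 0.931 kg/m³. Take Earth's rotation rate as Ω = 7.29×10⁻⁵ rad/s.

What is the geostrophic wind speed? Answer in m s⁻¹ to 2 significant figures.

32 m s⁻¹

Coriolis parameter at 36°S:
f = 2Ω sin φ = 2 × 7.29×10⁻⁵ × sin 36° = 8.57×10⁻⁵ s⁻¹
Pressure gradient: |∂P/∂n| = 1400 Pa / 548000 m = 2.55×10⁻³ Pa/m
Geostrophic balance (pressure-gradient force = Coriolis force):
V_g = (1/(fρ)) |∂P/∂n| = 2.55×10⁻³ / (8.57×10⁻⁵ × 0.931) = 32.0 m/s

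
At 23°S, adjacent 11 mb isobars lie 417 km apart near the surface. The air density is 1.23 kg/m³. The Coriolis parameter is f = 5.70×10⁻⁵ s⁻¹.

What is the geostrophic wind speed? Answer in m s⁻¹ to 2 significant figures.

Pressure gradient: |∂P/∂n| = 1100 Pa / 417000 m = 2.64×10⁻³ Pa/m
Geostrophic balance (pressure-gradient force = Coriolis force):
V_g = (1/(fρ)) |∂P/∂n| = 2.64×10⁻³ / (5.70×10⁻⁵ × 1.23) = 37.6 m/s

38 m s⁻¹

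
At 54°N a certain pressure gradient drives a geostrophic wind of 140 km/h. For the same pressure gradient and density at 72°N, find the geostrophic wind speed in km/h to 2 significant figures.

With the same pressure gradient and density, V_g ∝ 1/f ∝ 1/sin φ.
V₂ = V₁ · sin φ₁ / sin φ₂ = 140 × sin 54° / sin 72°
V₂ = 140 × 0.8090/0.9511 = 120 km/h

120 km/h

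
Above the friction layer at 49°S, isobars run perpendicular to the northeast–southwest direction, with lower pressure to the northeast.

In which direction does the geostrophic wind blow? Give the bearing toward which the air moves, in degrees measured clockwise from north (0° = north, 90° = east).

The pressure-gradient force points toward the northeast (bearing 045°).
Geostrophic balance: in the Southern Hemisphere the Coriolis force deflects motion to the left, so the geostrophic wind blows 90° to the left of the pressure-gradient force (low pressure on the right).
Rotating 045° by 90° counterclockwise gives 315° — the wind blows toward the northwest.

315°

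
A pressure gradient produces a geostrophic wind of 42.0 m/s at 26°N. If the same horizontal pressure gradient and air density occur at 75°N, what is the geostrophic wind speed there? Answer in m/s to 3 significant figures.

With the same pressure gradient and density, V_g ∝ 1/f ∝ 1/sin φ.
V₂ = V₁ · sin φ₁ / sin φ₂ = 42.0 × sin 26° / sin 75°
V₂ = 42.0 × 0.4384/0.9659 = 19.1 m/s

19.1 m/s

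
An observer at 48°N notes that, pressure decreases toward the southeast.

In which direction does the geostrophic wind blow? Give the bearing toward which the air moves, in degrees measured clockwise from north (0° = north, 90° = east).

225°

The pressure-gradient force points toward the southeast (bearing 135°).
Geostrophic balance: in the Northern Hemisphere the Coriolis force deflects motion to the right, so the geostrophic wind blows 90° to the right of the pressure-gradient force (low pressure on the left).
Rotating 135° by 90° clockwise gives 225° — the wind blows toward the southwest.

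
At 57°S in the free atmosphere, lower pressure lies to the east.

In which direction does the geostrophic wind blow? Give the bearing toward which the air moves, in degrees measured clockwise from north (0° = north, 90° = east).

000°

The pressure-gradient force points toward the east (bearing 090°).
Geostrophic balance: in the Southern Hemisphere the Coriolis force deflects motion to the left, so the geostrophic wind blows 90° to the left of the pressure-gradient force (low pressure on the right).
Rotating 090° by 90° counterclockwise gives 000° — the wind blows toward the north.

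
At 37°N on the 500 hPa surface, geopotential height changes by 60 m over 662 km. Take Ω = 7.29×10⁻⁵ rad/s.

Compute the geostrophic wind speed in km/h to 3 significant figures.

Coriolis parameter at 37°N:
f = 2Ω sin φ = 2 × 7.29×10⁻⁵ × sin 37° = 8.77×10⁻⁵ s⁻¹
Height gradient: |∂Z/∂n| = 60 m / 662000 m = 9.06×10⁻⁵
On a pressure surface, geostrophic balance gives V_g = (g/f)|∂Z/∂n|:
V_g = 9.81 × 9.06×10⁻⁵ / 8.77×10⁻⁵ = 10.1 m/s
Converting: 10.1 m/s × 3.6 = 36.5 km/h

36.5 km/h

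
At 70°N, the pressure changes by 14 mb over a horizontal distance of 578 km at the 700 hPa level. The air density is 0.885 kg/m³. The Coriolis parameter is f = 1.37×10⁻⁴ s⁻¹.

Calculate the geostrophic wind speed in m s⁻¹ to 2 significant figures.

20 m s⁻¹

Pressure gradient: |∂P/∂n| = 1400 Pa / 578000 m = 2.42×10⁻³ Pa/m
Geostrophic balance (pressure-gradient force = Coriolis force):
V_g = (1/(fρ)) |∂P/∂n| = 2.42×10⁻³ / (1.37×10⁻⁴ × 0.885) = 20.0 m/s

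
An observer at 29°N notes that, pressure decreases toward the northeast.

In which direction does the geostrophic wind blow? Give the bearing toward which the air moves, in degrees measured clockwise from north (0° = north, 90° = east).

The pressure-gradient force points toward the northeast (bearing 045°).
Geostrophic balance: in the Northern Hemisphere the Coriolis force deflects motion to the right, so the geostrophic wind blows 90° to the right of the pressure-gradient force (low pressure on the left).
Rotating 045° by 90° clockwise gives 135° — the wind blows toward the southeast.

135°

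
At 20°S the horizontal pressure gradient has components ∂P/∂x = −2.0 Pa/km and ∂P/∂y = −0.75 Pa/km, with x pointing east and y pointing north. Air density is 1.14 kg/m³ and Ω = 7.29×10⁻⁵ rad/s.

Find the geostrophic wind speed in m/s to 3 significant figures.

37.6 m/s

Coriolis parameter at 20°S:
f = 2Ω sin φ = 2 × 7.29×10⁻⁵ × sin 20° = 4.99×10⁻⁵ s⁻¹
In the Southern Hemisphere f is negative: f = −4.99×10⁻⁵ s⁻¹.
Component geostrophic relations (x east, y north):
u_g = −(1/(fρ)) ∂P/∂y,  v_g = (1/(fρ)) ∂P/∂x
u_g = −(−0.75×10⁻³)/(−4.99×10⁻⁵ × 1.14) = −13.2 m/s;  v_g = (−2.0×10⁻³)/(−4.99×10⁻⁵ × 1.14) = 35.2 m/s
|V_g| = √(u_g² + v_g²) = 37.6 m/s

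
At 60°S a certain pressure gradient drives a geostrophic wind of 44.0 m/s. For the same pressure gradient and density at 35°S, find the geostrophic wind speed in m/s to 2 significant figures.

With the same pressure gradient and density, V_g ∝ 1/f ∝ 1/sin φ.
V₂ = V₁ · sin φ₁ / sin φ₂ = 44.0 × sin 60° / sin 35°
V₂ = 44.0 × 0.8660/0.5736 = 66 m/s

66 m/s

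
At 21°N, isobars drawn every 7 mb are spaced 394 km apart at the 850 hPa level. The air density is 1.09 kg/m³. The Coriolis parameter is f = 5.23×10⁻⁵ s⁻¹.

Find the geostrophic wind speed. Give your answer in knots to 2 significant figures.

Pressure gradient: |∂P/∂n| = 700 Pa / 394000 m = 1.78×10⁻³ Pa/m
Geostrophic balance (pressure-gradient force = Coriolis force):
V_g = (1/(fρ)) |∂P/∂n| = 1.78×10⁻³ / (5.23×10⁻⁵ × 1.09) = 31.2 m/s
Converting: 31.2 m/s × 1.944 = 61 knots

61 knots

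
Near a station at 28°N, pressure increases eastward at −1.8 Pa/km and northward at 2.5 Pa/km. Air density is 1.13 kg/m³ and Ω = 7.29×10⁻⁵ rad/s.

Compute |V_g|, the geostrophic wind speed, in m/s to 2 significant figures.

Coriolis parameter at 28°N:
f = 2Ω sin φ = 2 × 7.29×10⁻⁵ × sin 28° = 6.84×10⁻⁵ s⁻¹
Component geostrophic relations (x east, y north):
u_g = −(1/(fρ)) ∂P/∂y,  v_g = (1/(fρ)) ∂P/∂x
u_g = −(2.5×10⁻³)/(6.84×10⁻⁵ × 1.13) = −32.3 m/s;  v_g = (−1.8×10⁻³)/(6.84×10⁻⁵ × 1.13) = −23.3 m/s
|V_g| = √(u_g² + v_g²) = 39.8 m/s

40 m/s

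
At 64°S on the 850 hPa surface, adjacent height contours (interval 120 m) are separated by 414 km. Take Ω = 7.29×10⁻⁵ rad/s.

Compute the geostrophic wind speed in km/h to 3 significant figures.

78.1 km/h

Coriolis parameter at 64°S:
f = 2Ω sin φ = 2 × 7.29×10⁻⁵ × sin 64° = 1.31×10⁻⁴ s⁻¹
Height gradient: |∂Z/∂n| = 120 m / 414000 m = 2.90×10⁻⁴
On a pressure surface, geostrophic balance gives V_g = (g/f)|∂Z/∂n|:
V_g = 9.81 × 2.90×10⁻⁴ / 1.31×10⁻⁴ = 21.7 m/s
Converting: 21.7 m/s × 3.6 = 78.1 km/h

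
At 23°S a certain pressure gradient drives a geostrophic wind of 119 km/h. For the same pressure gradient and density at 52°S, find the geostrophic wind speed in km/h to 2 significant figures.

With the same pressure gradient and density, V_g ∝ 1/f ∝ 1/sin φ.
V₂ = V₁ · sin φ₁ / sin φ₂ = 119 × sin 23° / sin 52°
V₂ = 119 × 0.3907/0.7880 = 59 km/h

59 km/h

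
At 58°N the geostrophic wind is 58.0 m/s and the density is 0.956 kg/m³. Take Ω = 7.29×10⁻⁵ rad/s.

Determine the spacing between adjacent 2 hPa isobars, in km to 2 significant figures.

29 km

Coriolis parameter at 58°N:
f = 2Ω sin φ = 2 × 7.29×10⁻⁵ × sin 58° = 1.24×10⁻⁴ s⁻¹
Geostrophic balance rearranged: |∂P/∂n| = f ρ V_g
|∂P/∂n| = 1.24×10⁻⁴ × 0.956 × 58.0 = 6.86×10⁻³ Pa/m
Isobar spacing: Δn = ΔP/|∂P/∂n| = 200 Pa / 6.86×10⁻³ Pa/m = 29172 m ≈ 29 km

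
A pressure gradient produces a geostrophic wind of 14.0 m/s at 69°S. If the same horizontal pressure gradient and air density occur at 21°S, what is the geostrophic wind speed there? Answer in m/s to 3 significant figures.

36.5 m/s

With the same pressure gradient and density, V_g ∝ 1/f ∝ 1/sin φ.
V₂ = V₁ · sin φ₁ / sin φ₂ = 14.0 × sin 69° / sin 21°
V₂ = 14.0 × 0.9336/0.3584 = 36.5 m/s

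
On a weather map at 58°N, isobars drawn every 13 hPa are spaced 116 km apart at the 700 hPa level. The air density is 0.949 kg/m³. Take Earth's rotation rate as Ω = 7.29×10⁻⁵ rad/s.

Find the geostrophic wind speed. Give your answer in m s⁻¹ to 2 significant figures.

Coriolis parameter at 58°N:
f = 2Ω sin φ = 2 × 7.29×10⁻⁵ × sin 58° = 1.24×10⁻⁴ s⁻¹
Pressure gradient: |∂P/∂n| = 1300 Pa / 116000 m = 1.12×10⁻² Pa/m
Geostrophic balance (pressure-gradient force = Coriolis force):
V_g = (1/(fρ)) |∂P/∂n| = 1.12×10⁻² / (1.24×10⁻⁴ × 0.949) = 95.5 m/s

96 m s⁻¹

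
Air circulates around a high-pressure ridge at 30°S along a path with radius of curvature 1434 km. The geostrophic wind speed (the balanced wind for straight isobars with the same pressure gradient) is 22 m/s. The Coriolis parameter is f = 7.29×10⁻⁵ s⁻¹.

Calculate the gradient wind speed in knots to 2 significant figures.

61 knots

Around a high, pressure-gradient force acts outward with centrifugal, so Coriolis balances both:
fV = (1/ρ)|∂P/∂n| + V²/R  →  V² − fR·V + fR·V_g = 0
With fR = 7.29×10⁻⁵ × 1434×10³ m = 105 m/s:
V = [fR − √((fR)² − 4 fR V_g)]/2 = [105 − √(105² − 4×105×22)]/2 = 31.5 m/s
Supergeostrophic (V > V_g = 22 m/s), as expected around a high.
Converting: 31.5 m/s × 1.944 = 61 knots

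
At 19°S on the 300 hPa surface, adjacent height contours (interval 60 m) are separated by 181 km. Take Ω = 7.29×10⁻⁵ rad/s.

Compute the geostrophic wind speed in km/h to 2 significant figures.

Coriolis parameter at 19°S:
f = 2Ω sin φ = 2 × 7.29×10⁻⁵ × sin 19° = 4.75×10⁻⁵ s⁻¹
Height gradient: |∂Z/∂n| = 60 m / 181000 m = 3.31×10⁻⁴
On a pressure surface, geostrophic balance gives V_g = (g/f)|∂Z/∂n|:
V_g = 9.81 × 3.31×10⁻⁴ / 4.75×10⁻⁵ = 68.5 m/s
Converting: 68.5 m/s × 3.6 = 250 km/h

250 km/h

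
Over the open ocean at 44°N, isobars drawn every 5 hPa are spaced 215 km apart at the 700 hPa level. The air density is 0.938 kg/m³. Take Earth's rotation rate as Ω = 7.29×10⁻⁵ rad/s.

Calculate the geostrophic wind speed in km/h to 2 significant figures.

Coriolis parameter at 44°N:
f = 2Ω sin φ = 2 × 7.29×10⁻⁵ × sin 44° = 1.01×10⁻⁴ s⁻¹
Pressure gradient: |∂P/∂n| = 500 Pa / 215000 m = 2.33×10⁻³ Pa/m
Geostrophic balance (pressure-gradient force = Coriolis force):
V_g = (1/(fρ)) |∂P/∂n| = 2.33×10⁻³ / (1.01×10⁻⁴ × 0.938) = 24.5 m/s
Converting: 24.5 m/s × 3.6 = 88 km/h

88 km/h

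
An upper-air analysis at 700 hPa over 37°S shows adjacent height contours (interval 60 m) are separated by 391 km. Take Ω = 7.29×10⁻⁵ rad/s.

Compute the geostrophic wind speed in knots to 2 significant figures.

Coriolis parameter at 37°S:
f = 2Ω sin φ = 2 × 7.29×10⁻⁵ × sin 37° = 8.77×10⁻⁵ s⁻¹
Height gradient: |∂Z/∂n| = 60 m / 391000 m = 1.53×10⁻⁴
On a pressure surface, geostrophic balance gives V_g = (g/f)|∂Z/∂n|:
V_g = 9.81 × 1.53×10⁻⁴ / 8.77×10⁻⁵ = 17.2 m/s
Converting: 17.2 m/s × 1.944 = 33 knots

33 knots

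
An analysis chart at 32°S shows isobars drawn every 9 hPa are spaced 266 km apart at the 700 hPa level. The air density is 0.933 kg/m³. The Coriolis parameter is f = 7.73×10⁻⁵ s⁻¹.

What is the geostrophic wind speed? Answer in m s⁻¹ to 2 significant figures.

47 m s⁻¹

Pressure gradient: |∂P/∂n| = 900 Pa / 266000 m = 3.38×10⁻³ Pa/m
Geostrophic balance (pressure-gradient force = Coriolis force):
V_g = (1/(fρ)) |∂P/∂n| = 3.38×10⁻³ / (7.73×10⁻⁵ × 0.933) = 46.9 m/s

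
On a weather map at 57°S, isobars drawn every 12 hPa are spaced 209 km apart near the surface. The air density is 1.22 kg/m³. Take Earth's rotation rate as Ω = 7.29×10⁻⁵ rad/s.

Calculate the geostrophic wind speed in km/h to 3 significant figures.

139 km/h

Coriolis parameter at 57°S:
f = 2Ω sin φ = 2 × 7.29×10⁻⁵ × sin 57° = 1.22×10⁻⁴ s⁻¹
Pressure gradient: |∂P/∂n| = 1200 Pa / 209000 m = 5.74×10⁻³ Pa/m
Geostrophic balance (pressure-gradient force = Coriolis force):
V_g = (1/(fρ)) |∂P/∂n| = 5.74×10⁻³ / (1.22×10⁻⁴ × 1.22) = 38.5 m/s
Converting: 38.5 m/s × 3.6 = 139 km/h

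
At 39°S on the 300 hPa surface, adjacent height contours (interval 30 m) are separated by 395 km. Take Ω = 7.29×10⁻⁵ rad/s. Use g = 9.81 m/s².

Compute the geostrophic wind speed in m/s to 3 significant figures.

8.12 m/s

Coriolis parameter at 39°S:
f = 2Ω sin φ = 2 × 7.29×10⁻⁵ × sin 39° = 9.18×10⁻⁵ s⁻¹
Height gradient: |∂Z/∂n| = 30 m / 395000 m = 7.59×10⁻⁵
On a pressure surface, geostrophic balance gives V_g = (g/f)|∂Z/∂n|:
V_g = 9.81 × 7.59×10⁻⁵ / 9.18×10⁻⁵ = 8.12 m/s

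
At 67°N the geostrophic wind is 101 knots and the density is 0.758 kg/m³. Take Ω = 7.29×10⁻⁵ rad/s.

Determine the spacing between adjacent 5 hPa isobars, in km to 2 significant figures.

95 km

Coriolis parameter at 67°N:
f = 2Ω sin φ = 2 × 7.29×10⁻⁵ × sin 67° = 1.34×10⁻⁴ s⁻¹
Wind speed in SI: 101 knots = 52.0 m/s
Geostrophic balance rearranged: |∂P/∂n| = f ρ V_g
|∂P/∂n| = 1.34×10⁻⁴ × 0.758 × 52.0 = 5.29×10⁻³ Pa/m
Isobar spacing: Δn = ΔP/|∂P/∂n| = 500 Pa / 5.29×10⁻³ Pa/m = 94593 m ≈ 95 km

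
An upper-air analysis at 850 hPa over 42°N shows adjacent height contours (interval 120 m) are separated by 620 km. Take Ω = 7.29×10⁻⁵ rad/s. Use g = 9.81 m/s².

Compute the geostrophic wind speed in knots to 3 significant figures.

Coriolis parameter at 42°N:
f = 2Ω sin φ = 2 × 7.29×10⁻⁵ × sin 42° = 9.76×10⁻⁵ s⁻¹
Height gradient: |∂Z/∂n| = 120 m / 620000 m = 1.94×10⁻⁴
On a pressure surface, geostrophic balance gives V_g = (g/f)|∂Z/∂n|:
V_g = 9.81 × 1.94×10⁻⁴ / 9.76×10⁻⁵ = 19.5 m/s
Converting: 19.5 m/s × 1.944 = 37.8 knots

37.8 knots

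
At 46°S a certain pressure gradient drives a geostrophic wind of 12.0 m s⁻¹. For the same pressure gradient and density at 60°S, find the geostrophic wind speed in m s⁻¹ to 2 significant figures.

10.0 m s⁻¹

With the same pressure gradient and density, V_g ∝ 1/f ∝ 1/sin φ.
V₂ = V₁ · sin φ₁ / sin φ₂ = 12.0 × sin 46° / sin 60°
V₂ = 12.0 × 0.7193/0.8660 = 10.0 m s⁻¹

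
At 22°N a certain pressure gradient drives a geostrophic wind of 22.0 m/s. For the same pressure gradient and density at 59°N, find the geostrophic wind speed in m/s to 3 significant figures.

9.61 m/s

With the same pressure gradient and density, V_g ∝ 1/f ∝ 1/sin φ.
V₂ = V₁ · sin φ₁ / sin φ₂ = 22.0 × sin 22° / sin 59°
V₂ = 22.0 × 0.3746/0.8572 = 9.61 m/s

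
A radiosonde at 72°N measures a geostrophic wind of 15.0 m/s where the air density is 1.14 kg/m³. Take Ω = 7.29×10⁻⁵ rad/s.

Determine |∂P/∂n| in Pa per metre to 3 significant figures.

2.37×10⁻³ Pa/m

Coriolis parameter at 72°N:
f = 2Ω sin φ = 2 × 7.29×10⁻⁵ × sin 72° = 1.39×10⁻⁴ s⁻¹
Geostrophic balance rearranged: |∂P/∂n| = f ρ V_g
|∂P/∂n| = 1.39×10⁻⁴ × 1.14 × 15.0 = 2.37×10⁻³ Pa/m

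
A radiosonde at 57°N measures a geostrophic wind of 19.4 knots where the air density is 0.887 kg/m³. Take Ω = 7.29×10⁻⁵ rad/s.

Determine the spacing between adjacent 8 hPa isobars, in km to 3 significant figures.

Coriolis parameter at 57°N:
f = 2Ω sin φ = 2 × 7.29×10⁻⁵ × sin 57° = 1.22×10⁻⁴ s⁻¹
Wind speed in SI: 19.4 knots = 9.98 m/s
Geostrophic balance rearranged: |∂P/∂n| = f ρ V_g
|∂P/∂n| = 1.22×10⁻⁴ × 0.887 × 9.98 = 1.08×10⁻³ Pa/m
Isobar spacing: Δn = ΔP/|∂P/∂n| = 800 Pa / 1.08×10⁻³ Pa/m = 739056 m ≈ 739 km

739 km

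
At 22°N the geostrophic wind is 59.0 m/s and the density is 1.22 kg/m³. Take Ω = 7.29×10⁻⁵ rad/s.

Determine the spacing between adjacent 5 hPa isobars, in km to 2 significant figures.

130 km

Coriolis parameter at 22°N:
f = 2Ω sin φ = 2 × 7.29×10⁻⁵ × sin 22° = 5.46×10⁻⁵ s⁻¹
Geostrophic balance rearranged: |∂P/∂n| = f ρ V_g
|∂P/∂n| = 5.46×10⁻⁵ × 1.22 × 59.0 = 3.93×10⁻³ Pa/m
Isobar spacing: Δn = ΔP/|∂P/∂n| = 500 Pa / 3.93×10⁻³ Pa/m = 127182 m ≈ 130 km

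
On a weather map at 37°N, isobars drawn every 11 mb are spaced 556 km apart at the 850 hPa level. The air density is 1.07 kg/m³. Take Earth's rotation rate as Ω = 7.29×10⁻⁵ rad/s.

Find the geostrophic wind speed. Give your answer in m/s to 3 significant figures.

21.1 m/s

Coriolis parameter at 37°N:
f = 2Ω sin φ = 2 × 7.29×10⁻⁵ × sin 37° = 8.77×10⁻⁵ s⁻¹
Pressure gradient: |∂P/∂n| = 1100 Pa / 556000 m = 1.98×10⁻³ Pa/m
Geostrophic balance (pressure-gradient force = Coriolis force):
V_g = (1/(fρ)) |∂P/∂n| = 1.98×10⁻³ / (8.77×10⁻⁵ × 1.07) = 21.1 m/s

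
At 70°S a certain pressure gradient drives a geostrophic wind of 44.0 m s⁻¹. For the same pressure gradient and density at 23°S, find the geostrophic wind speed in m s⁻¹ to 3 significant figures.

106 m s⁻¹

With the same pressure gradient and density, V_g ∝ 1/f ∝ 1/sin φ.
V₂ = V₁ · sin φ₁ / sin φ₂ = 44.0 × sin 70° / sin 23°
V₂ = 44.0 × 0.9397/0.3907 = 106 m s⁻¹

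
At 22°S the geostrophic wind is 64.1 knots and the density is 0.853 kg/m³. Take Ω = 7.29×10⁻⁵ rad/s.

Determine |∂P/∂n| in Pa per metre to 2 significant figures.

Coriolis parameter at 22°S:
f = 2Ω sin φ = 2 × 7.29×10⁻⁵ × sin 22° = 5.46×10⁻⁵ s⁻¹
Wind speed in SI: 64.1 knots = 33.0 m/s
Geostrophic balance rearranged: |∂P/∂n| = f ρ V_g
|∂P/∂n| = 5.46×10⁻⁵ × 0.853 × 33.0 = 1.54×10⁻³ Pa/m

1.5×10⁻³ Pa/m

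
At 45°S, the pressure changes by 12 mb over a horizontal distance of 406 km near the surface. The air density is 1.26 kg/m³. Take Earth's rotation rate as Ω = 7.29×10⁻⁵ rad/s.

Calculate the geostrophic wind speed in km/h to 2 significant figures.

82 km/h

Coriolis parameter at 45°S:
f = 2Ω sin φ = 2 × 7.29×10⁻⁵ × sin 45° = 1.03×10⁻⁴ s⁻¹
Pressure gradient: |∂P/∂n| = 1200 Pa / 406000 m = 2.96×10⁻³ Pa/m
Geostrophic balance (pressure-gradient force = Coriolis force):
V_g = (1/(fρ)) |∂P/∂n| = 2.96×10⁻³ / (1.03×10⁻⁴ × 1.26) = 22.8 m/s
Converting: 22.8 m/s × 3.6 = 82 km/h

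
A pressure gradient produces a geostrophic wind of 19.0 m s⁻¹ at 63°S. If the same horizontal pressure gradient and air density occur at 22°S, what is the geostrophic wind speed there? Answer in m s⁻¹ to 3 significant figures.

45.2 m s⁻¹

With the same pressure gradient and density, V_g ∝ 1/f ∝ 1/sin φ.
V₂ = V₁ · sin φ₁ / sin φ₂ = 19.0 × sin 63° / sin 22°
V₂ = 19.0 × 0.8910/0.3746 = 45.2 m s⁻¹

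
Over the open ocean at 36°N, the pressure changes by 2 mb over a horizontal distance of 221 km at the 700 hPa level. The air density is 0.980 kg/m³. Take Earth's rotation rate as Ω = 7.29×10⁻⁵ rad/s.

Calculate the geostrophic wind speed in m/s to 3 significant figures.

10.8 m/s

Coriolis parameter at 36°N:
f = 2Ω sin φ = 2 × 7.29×10⁻⁵ × sin 36° = 8.57×10⁻⁵ s⁻¹
Pressure gradient: |∂P/∂n| = 200 Pa / 221000 m = 9.05×10⁻⁴ Pa/m
Geostrophic balance (pressure-gradient force = Coriolis force):
V_g = (1/(fρ)) |∂P/∂n| = 9.05×10⁻⁴ / (8.57×10⁻⁵ × 0.980) = 10.8 m/s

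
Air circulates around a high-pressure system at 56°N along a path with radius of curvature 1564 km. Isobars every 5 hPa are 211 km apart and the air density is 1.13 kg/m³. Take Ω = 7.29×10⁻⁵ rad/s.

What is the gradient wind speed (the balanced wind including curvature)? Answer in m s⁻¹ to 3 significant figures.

19.3 m s⁻¹

Coriolis parameter at 56°N:
f = 2Ω sin φ = 2 × 7.29×10⁻⁵ × sin 56° = 1.21×10⁻⁴ s⁻¹
Pressure gradient: |∂P/∂n| = 500 Pa / 211000 m = 2.37×10⁻³ Pa/m
Geostrophic speed: V_g = |∂P/∂n|/(fρ) = 2.37×10⁻³/(1.21×10⁻⁴ × 1.13) = 17.3 m/s
Around a high, pressure-gradient force acts outward with centrifugal, so Coriolis balances both:
fV = (1/ρ)|∂P/∂n| + V²/R  →  V² − fR·V + fR·V_g = 0
With fR = 1.21×10⁻⁴ × 1564×10³ m = 189 m/s:
V = [fR − √((fR)² − 4 fR V_g)]/2 = [189 − √(189² − 4×189×17.3)]/2 = 19.3 m/s
Supergeostrophic (V > V_g = 17.3 m/s), as expected around a high.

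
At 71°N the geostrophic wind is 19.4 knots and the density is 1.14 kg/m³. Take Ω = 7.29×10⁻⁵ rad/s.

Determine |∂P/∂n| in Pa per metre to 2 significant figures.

Coriolis parameter at 71°N:
f = 2Ω sin φ = 2 × 7.29×10⁻⁵ × sin 71° = 1.38×10⁻⁴ s⁻¹
Wind speed in SI: 19.4 knots = 9.98 m/s
Geostrophic balance rearranged: |∂P/∂n| = f ρ V_g
|∂P/∂n| = 1.38×10⁻⁴ × 1.14 × 9.98 = 1.57×10⁻³ Pa/m

1.6×10⁻³ Pa/m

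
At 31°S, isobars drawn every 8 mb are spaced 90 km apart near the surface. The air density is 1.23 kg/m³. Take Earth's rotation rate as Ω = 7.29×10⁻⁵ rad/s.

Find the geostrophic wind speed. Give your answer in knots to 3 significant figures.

187 knots

Coriolis parameter at 31°S:
f = 2Ω sin φ = 2 × 7.29×10⁻⁵ × sin 31° = 7.51×10⁻⁵ s⁻¹
Pressure gradient: |∂P/∂n| = 800 Pa / 90000 m = 8.89×10⁻³ Pa/m
Geostrophic balance (pressure-gradient force = Coriolis force):
V_g = (1/(fρ)) |∂P/∂n| = 8.89×10⁻³ / (7.51×10⁻⁵ × 1.23) = 96.2 m/s
Converting: 96.2 m/s × 1.944 = 187 knots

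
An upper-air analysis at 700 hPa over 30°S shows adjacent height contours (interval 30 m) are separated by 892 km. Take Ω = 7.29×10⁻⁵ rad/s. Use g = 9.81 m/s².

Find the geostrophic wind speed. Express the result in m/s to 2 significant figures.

4.5 m/s

Coriolis parameter at 30°S:
f = 2Ω sin φ = 2 × 7.29×10⁻⁵ × sin 30° = 7.29×10⁻⁵ s⁻¹
Height gradient: |∂Z/∂n| = 30 m / 892000 m = 3.36×10⁻⁵
On a pressure surface, geostrophic balance gives V_g = (g/f)|∂Z/∂n|:
V_g = 9.81 × 3.36×10⁻⁵ / 7.29×10⁻⁵ = 4.53 m/s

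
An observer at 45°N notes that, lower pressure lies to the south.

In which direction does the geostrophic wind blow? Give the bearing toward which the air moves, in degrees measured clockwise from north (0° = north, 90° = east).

270°

The pressure-gradient force points toward the south (bearing 180°).
Geostrophic balance: in the Northern Hemisphere the Coriolis force deflects motion to the right, so the geostrophic wind blows 90° to the right of the pressure-gradient force (low pressure on the left).
Rotating 180° by 90° clockwise gives 270° — the wind blows toward the west.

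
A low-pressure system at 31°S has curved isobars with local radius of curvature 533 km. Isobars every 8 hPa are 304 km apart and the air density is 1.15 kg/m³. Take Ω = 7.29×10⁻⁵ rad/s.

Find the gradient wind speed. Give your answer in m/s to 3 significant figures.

Coriolis parameter at 31°S:
f = 2Ω sin φ = 2 × 7.29×10⁻⁵ × sin 31° = 7.51×10⁻⁵ s⁻¹
Pressure gradient: |∂P/∂n| = 800 Pa / 304000 m = 2.63×10⁻³ Pa/m
Geostrophic speed: V_g = |∂P/∂n|/(fρ) = 2.63×10⁻³/(7.51×10⁻⁵ × 1.15) = 30.5 m/s
Around a low, centrifugal force acts outward with Coriolis, so pressure-gradient force balances both:
(1/ρ)|∂P/∂n| = fV + V²/R  →  V² + fR·V − fR·V_g = 0
With fR = 7.51×10⁻⁵ × 533×10³ m = 40.0 m/s:
V = [−fR + √((fR)² + 4 fR V_g)]/2 = [−40.0 + √(40.0² + 4×40.0×30.5)]/2 = 20.2 m/s
Subgeostrophic (V < V_g = 30.5 m/s), as expected around a low.

20.2 m/s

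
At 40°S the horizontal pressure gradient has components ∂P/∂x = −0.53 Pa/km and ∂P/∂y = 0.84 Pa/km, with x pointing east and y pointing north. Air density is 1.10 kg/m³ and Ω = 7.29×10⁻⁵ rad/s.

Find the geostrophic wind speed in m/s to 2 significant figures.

9.6 m/s

Coriolis parameter at 40°S:
f = 2Ω sin φ = 2 × 7.29×10⁻⁵ × sin 40° = 9.37×10⁻⁵ s⁻¹
In the Southern Hemisphere f is negative: f = −9.37×10⁻⁵ s⁻¹.
Component geostrophic relations (x east, y north):
u_g = −(1/(fρ)) ∂P/∂y,  v_g = (1/(fρ)) ∂P/∂x
u_g = −(0.84×10⁻³)/(−9.37×10⁻⁵ × 1.10) = 8.15 m/s;  v_g = (−0.53×10⁻³)/(−9.37×10⁻⁵ × 1.10) = 5.14 m/s
|V_g| = √(u_g² + v_g²) = 9.63 m/s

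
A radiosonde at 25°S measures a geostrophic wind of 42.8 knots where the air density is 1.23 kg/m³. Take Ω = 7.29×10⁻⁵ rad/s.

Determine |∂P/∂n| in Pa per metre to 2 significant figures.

1.7×10⁻³ Pa/m

Coriolis parameter at 25°S:
f = 2Ω sin φ = 2 × 7.29×10⁻⁵ × sin 25° = 6.16×10⁻⁵ s⁻¹
Wind speed in SI: 42.8 knots = 22.0 m/s
Geostrophic balance rearranged: |∂P/∂n| = f ρ V_g
|∂P/∂n| = 6.16×10⁻⁵ × 1.23 × 22.0 = 1.67×10⁻³ Pa/m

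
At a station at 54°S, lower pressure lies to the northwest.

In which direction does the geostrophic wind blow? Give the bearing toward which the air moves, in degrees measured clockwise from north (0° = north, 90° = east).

The pressure-gradient force points toward the northwest (bearing 315°).
Geostrophic balance: in the Southern Hemisphere the Coriolis force deflects motion to the left, so the geostrophic wind blows 90° to the left of the pressure-gradient force (low pressure on the right).
Rotating 315° by 90° counterclockwise gives 225° — the wind blows toward the southwest.

225°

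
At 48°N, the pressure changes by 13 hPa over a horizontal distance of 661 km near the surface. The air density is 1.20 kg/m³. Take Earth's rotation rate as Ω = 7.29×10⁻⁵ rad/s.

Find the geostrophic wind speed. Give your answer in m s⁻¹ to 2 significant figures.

Coriolis parameter at 48°N:
f = 2Ω sin φ = 2 × 7.29×10⁻⁵ × sin 48° = 1.08×10⁻⁴ s⁻¹
Pressure gradient: |∂P/∂n| = 1300 Pa / 661000 m = 1.97×10⁻³ Pa/m
Geostrophic balance (pressure-gradient force = Coriolis force):
V_g = (1/(fρ)) |∂P/∂n| = 1.97×10⁻³ / (1.08×10⁻⁴ × 1.20) = 15.1 m/s

15 m s⁻¹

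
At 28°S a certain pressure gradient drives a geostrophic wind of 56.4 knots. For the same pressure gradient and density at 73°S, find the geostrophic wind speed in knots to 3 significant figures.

With the same pressure gradient and density, V_g ∝ 1/f ∝ 1/sin φ.
V₂ = V₁ · sin φ₁ / sin φ₂ = 56.4 × sin 28° / sin 73°
V₂ = 56.4 × 0.4695/0.9563 = 27.7 knots

27.7 knots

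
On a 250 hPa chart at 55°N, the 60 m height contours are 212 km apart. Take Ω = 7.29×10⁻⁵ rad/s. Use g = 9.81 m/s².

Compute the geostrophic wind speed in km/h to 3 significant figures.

83.7 km/h

Coriolis parameter at 55°N:
f = 2Ω sin φ = 2 × 7.29×10⁻⁵ × sin 55° = 1.19×10⁻⁴ s⁻¹
Height gradient: |∂Z/∂n| = 60 m / 212000 m = 2.83×10⁻⁴
On a pressure surface, geostrophic balance gives V_g = (g/f)|∂Z/∂n|:
V_g = 9.81 × 2.83×10⁻⁴ / 1.19×10⁻⁴ = 23.2 m/s
Converting: 23.2 m/s × 3.6 = 83.7 km/h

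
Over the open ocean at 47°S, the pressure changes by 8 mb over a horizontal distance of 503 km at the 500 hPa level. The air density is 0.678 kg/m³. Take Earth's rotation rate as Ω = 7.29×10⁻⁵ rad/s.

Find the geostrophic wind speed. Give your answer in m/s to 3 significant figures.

22.0 m/s

Coriolis parameter at 47°S:
f = 2Ω sin φ = 2 × 7.29×10⁻⁵ × sin 47° = 1.07×10⁻⁴ s⁻¹
Pressure gradient: |∂P/∂n| = 800 Pa / 503000 m = 1.59×10⁻³ Pa/m
Geostrophic balance (pressure-gradient force = Coriolis force):
V_g = (1/(fρ)) |∂P/∂n| = 1.59×10⁻³ / (1.07×10⁻⁴ × 0.678) = 22.0 m/s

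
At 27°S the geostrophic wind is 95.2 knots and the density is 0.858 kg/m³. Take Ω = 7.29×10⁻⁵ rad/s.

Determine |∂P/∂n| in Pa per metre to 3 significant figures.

Coriolis parameter at 27°S:
f = 2Ω sin φ = 2 × 7.29×10⁻⁵ × sin 27° = 6.62×10⁻⁵ s⁻¹
Wind speed in SI: 95.2 knots = 49.0 m/s
Geostrophic balance rearranged: |∂P/∂n| = f ρ V_g
|∂P/∂n| = 6.62×10⁻⁵ × 0.858 × 49.0 = 2.78×10⁻³ Pa/m

2.78×10⁻³ Pa/m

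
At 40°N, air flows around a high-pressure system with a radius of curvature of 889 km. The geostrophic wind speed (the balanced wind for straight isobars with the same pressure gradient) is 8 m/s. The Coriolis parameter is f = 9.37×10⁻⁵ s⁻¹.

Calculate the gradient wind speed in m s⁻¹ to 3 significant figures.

8.96 m s⁻¹

Around a high, pressure-gradient force acts outward with centrifugal, so Coriolis balances both:
fV = (1/ρ)|∂P/∂n| + V²/R  →  V² − fR·V + fR·V_g = 0
With fR = 9.37×10⁻⁵ × 889×10³ m = 83.3 m/s:
V = [fR − √((fR)² − 4 fR V_g)]/2 = [83.3 − √(83.3² − 4×83.3×8)]/2 = 8.96 m/s
Supergeostrophic (V > V_g = 8 m/s), as expected around a high.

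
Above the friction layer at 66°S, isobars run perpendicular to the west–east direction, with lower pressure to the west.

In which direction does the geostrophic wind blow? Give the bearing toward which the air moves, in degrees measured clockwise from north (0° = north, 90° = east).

The pressure-gradient force points toward the west (bearing 270°).
Geostrophic balance: in the Southern Hemisphere the Coriolis force deflects motion to the left, so the geostrophic wind blows 90° to the left of the pressure-gradient force (low pressure on the right).
Rotating 270° by 90° counterclockwise gives 180° — the wind blows toward the south.

180°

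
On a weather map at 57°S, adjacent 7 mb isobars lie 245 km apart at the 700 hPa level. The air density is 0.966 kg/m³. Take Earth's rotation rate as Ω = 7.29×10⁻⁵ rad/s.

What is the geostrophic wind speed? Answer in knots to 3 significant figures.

47.0 knots

Coriolis parameter at 57°S:
f = 2Ω sin φ = 2 × 7.29×10⁻⁵ × sin 57° = 1.22×10⁻⁴ s⁻¹
Pressure gradient: |∂P/∂n| = 700 Pa / 245000 m = 2.86×10⁻³ Pa/m
Geostrophic balance (pressure-gradient force = Coriolis force):
V_g = (1/(fρ)) |∂P/∂n| = 2.86×10⁻³ / (1.22×10⁻⁴ × 0.966) = 24.2 m/s
Converting: 24.2 m/s × 1.944 = 47.0 knots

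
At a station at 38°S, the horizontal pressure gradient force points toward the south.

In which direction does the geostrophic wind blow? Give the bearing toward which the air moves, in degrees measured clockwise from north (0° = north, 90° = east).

The pressure-gradient force points toward the south (bearing 180°).
Geostrophic balance: in the Southern Hemisphere the Coriolis force deflects motion to the left, so the geostrophic wind blows 90° to the left of the pressure-gradient force (low pressure on the right).
Rotating 180° by 90° counterclockwise gives 090° — the wind blows toward the east.

090°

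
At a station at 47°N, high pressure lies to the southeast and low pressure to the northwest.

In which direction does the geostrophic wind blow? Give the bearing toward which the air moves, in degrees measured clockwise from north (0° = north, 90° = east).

045°

The pressure-gradient force points toward the northwest (bearing 315°).
Geostrophic balance: in the Northern Hemisphere the Coriolis force deflects motion to the right, so the geostrophic wind blows 90° to the right of the pressure-gradient force (low pressure on the left).
Rotating 315° by 90° clockwise gives 045° — the wind blows toward the northeast.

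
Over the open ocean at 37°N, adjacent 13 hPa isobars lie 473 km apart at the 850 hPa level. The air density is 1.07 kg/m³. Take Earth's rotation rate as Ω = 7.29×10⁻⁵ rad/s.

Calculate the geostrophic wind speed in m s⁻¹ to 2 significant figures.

Coriolis parameter at 37°N:
f = 2Ω sin φ = 2 × 7.29×10⁻⁵ × sin 37° = 8.77×10⁻⁵ s⁻¹
Pressure gradient: |∂P/∂n| = 1300 Pa / 473000 m = 2.75×10⁻³ Pa/m
Geostrophic balance (pressure-gradient force = Coriolis force):
V_g = (1/(fρ)) |∂P/∂n| = 2.75×10⁻³ / (8.77×10⁻⁵ × 1.07) = 29.3 m/s

29 m s⁻¹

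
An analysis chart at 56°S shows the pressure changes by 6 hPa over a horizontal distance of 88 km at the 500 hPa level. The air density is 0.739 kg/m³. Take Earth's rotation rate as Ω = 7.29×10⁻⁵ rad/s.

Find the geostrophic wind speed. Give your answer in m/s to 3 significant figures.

Coriolis parameter at 56°S:
f = 2Ω sin φ = 2 × 7.29×10⁻⁵ × sin 56° = 1.21×10⁻⁴ s⁻¹
Pressure gradient: |∂P/∂n| = 600 Pa / 88000 m = 6.82×10⁻³ Pa/m
Geostrophic balance (pressure-gradient force = Coriolis force):
V_g = (1/(fρ)) |∂P/∂n| = 6.82×10⁻³ / (1.21×10⁻⁴ × 0.739) = 76.3 m/s

76.3 m/s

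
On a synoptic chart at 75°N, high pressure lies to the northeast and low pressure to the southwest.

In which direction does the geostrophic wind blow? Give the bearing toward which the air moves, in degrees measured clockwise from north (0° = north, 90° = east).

315°

The pressure-gradient force points toward the southwest (bearing 225°).
Geostrophic balance: in the Northern Hemisphere the Coriolis force deflects motion to the right, so the geostrophic wind blows 90° to the right of the pressure-gradient force (low pressure on the left).
Rotating 225° by 90° clockwise gives 315° — the wind blows toward the northwest.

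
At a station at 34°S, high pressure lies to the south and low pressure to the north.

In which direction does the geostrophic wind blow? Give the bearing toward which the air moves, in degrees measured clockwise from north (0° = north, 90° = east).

The pressure-gradient force points toward the north (bearing 000°).
Geostrophic balance: in the Southern Hemisphere the Coriolis force deflects motion to the left, so the geostrophic wind blows 90° to the left of the pressure-gradient force (low pressure on the right).
Rotating 000° by 90° counterclockwise gives 270° — the wind blows toward the west.

270°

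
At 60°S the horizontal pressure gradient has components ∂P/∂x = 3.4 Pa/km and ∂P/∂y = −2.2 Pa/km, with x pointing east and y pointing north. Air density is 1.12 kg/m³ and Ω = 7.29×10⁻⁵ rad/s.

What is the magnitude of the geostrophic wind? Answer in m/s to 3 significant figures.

28.6 m/s

Coriolis parameter at 60°S:
f = 2Ω sin φ = 2 × 7.29×10⁻⁵ × sin 60° = 1.26×10⁻⁴ s⁻¹
In the Southern Hemisphere f is negative: f = −1.26×10⁻⁴ s⁻¹.
Component geostrophic relations (x east, y north):
u_g = −(1/(fρ)) ∂P/∂y,  v_g = (1/(fρ)) ∂P/∂x
u_g = −(−2.2×10⁻³)/(−1.26×10⁻⁴ × 1.12) = −15.6 m/s;  v_g = (3.4×10⁻³)/(−1.26×10⁻⁴ × 1.12) = −24.0 m/s
|V_g| = √(u_g² + v_g²) = 28.6 m/s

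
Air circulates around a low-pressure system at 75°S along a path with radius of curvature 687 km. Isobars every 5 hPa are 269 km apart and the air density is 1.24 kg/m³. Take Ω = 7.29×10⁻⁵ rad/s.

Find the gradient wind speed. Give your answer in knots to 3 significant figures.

18.8 knots

Coriolis parameter at 75°S:
f = 2Ω sin φ = 2 × 7.29×10⁻⁵ × sin 75° = 1.41×10⁻⁴ s⁻¹
Pressure gradient: |∂P/∂n| = 500 Pa / 269000 m = 1.86×10⁻³ Pa/m
Geostrophic speed: V_g = |∂P/∂n|/(fρ) = 1.86×10⁻³/(1.41×10⁻⁴ × 1.24) = 10.6 m/s
Around a low, centrifugal force acts outward with Coriolis, so pressure-gradient force balances both:
(1/ρ)|∂P/∂n| = fV + V²/R  →  V² + fR·V − fR·V_g = 0
With fR = 1.41×10⁻⁴ × 687×10³ m = 96.8 m/s:
V = [−fR + √((fR)² + 4 fR V_g)]/2 = [−96.8 + √(96.8² + 4×96.8×10.6)]/2 = 9.68 m/s
Subgeostrophic (V < V_g = 10.6 m/s), as expected around a low.
Converting: 9.68 m/s × 1.944 = 18.8 knots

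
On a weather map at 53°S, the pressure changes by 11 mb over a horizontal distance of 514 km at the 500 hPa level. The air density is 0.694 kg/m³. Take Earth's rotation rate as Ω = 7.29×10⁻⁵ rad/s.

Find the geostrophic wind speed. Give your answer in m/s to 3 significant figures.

Coriolis parameter at 53°S:
f = 2Ω sin φ = 2 × 7.29×10⁻⁵ × sin 53° = 1.16×10⁻⁴ s⁻¹
Pressure gradient: |∂P/∂n| = 1100 Pa / 514000 m = 2.14×10⁻³ Pa/m
Geostrophic balance (pressure-gradient force = Coriolis force):
V_g = (1/(fρ)) |∂P/∂n| = 2.14×10⁻³ / (1.16×10⁻⁴ × 0.694) = 26.5 m/s

26.5 m/s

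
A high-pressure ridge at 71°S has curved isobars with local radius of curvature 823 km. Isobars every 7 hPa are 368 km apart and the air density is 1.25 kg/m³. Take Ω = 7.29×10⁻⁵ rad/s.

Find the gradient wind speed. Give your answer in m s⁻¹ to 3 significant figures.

12.4 m s⁻¹

Coriolis parameter at 71°S:
f = 2Ω sin φ = 2 × 7.29×10⁻⁵ × sin 71° = 1.38×10⁻⁴ s⁻¹
Pressure gradient: |∂P/∂n| = 700 Pa / 368000 m = 1.90×10⁻³ Pa/m
Geostrophic speed: V_g = |∂P/∂n|/(fρ) = 1.90×10⁻³/(1.38×10⁻⁴ × 1.25) = 11.0 m/s
Around a high, pressure-gradient force acts outward with centrifugal, so Coriolis balances both:
fV = (1/ρ)|∂P/∂n| + V²/R  →  V² − fR·V + fR·V_g = 0
With fR = 1.38×10⁻⁴ × 823×10³ m = 113 m/s:
V = [fR − √((fR)² − 4 fR V_g)]/2 = [113 − √(113² − 4×113×11)]/2 = 12.4 m/s
Supergeostrophic (V > V_g = 11 m/s), as expected around a high.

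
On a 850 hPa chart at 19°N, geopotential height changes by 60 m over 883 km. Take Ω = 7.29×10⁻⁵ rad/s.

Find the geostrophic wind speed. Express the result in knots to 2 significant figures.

Coriolis parameter at 19°N:
f = 2Ω sin φ = 2 × 7.29×10⁻⁵ × sin 19° = 4.75×10⁻⁵ s⁻¹
Height gradient: |∂Z/∂n| = 60 m / 883000 m = 6.80×10⁻⁵
On a pressure surface, geostrophic balance gives V_g = (g/f)|∂Z/∂n|:
V_g = 9.81 × 6.80×10⁻⁵ / 4.75×10⁻⁵ = 14.0 m/s
Converting: 14.0 m/s × 1.944 = 27 knots

27 knots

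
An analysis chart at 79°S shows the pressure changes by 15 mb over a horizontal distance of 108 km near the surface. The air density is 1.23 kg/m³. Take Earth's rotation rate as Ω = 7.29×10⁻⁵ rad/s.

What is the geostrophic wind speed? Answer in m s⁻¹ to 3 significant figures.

78.9 m s⁻¹

Coriolis parameter at 79°S:
f = 2Ω sin φ = 2 × 7.29×10⁻⁵ × sin 79° = 1.43×10⁻⁴ s⁻¹
Pressure gradient: |∂P/∂n| = 1500 Pa / 108000 m = 1.39×10⁻² Pa/m
Geostrophic balance (pressure-gradient force = Coriolis force):
V_g = (1/(fρ)) |∂P/∂n| = 1.39×10⁻² / (1.43×10⁻⁴ × 1.23) = 78.9 m/s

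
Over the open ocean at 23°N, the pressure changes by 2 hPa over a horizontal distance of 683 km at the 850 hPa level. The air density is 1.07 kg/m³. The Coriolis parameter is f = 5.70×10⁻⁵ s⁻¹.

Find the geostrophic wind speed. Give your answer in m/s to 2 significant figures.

4.8 m/s

Pressure gradient: |∂P/∂n| = 200 Pa / 683000 m = 2.93×10⁻⁴ Pa/m
Geostrophic balance (pressure-gradient force = Coriolis force):
V_g = (1/(fρ)) |∂P/∂n| = 2.93×10⁻⁴ / (5.70×10⁻⁵ × 1.07) = 4.80 m/s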